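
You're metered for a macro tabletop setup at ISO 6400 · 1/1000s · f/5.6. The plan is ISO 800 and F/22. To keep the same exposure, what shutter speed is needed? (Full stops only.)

ISO: 6400 → 3200 → 1600 → 800 — 3 stops lower (darker).
Aperture: f/5.6 → f/8 → f/11 → f/16 → f/22 — 4 stops smaller aperture (darker).
Net change so far: 7 stops darker. Offset with the shutter speed: 1/1000 → 1/500 → 1/250 → 1/125 → 1/60 → 1/30 → 1/15 → 1/8.

1/8s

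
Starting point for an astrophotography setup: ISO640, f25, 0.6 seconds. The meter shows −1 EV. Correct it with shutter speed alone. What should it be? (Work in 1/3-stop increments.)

1.3 s

Underexposed by 1 stop → need 1 stop brighter.
Shutter speed: 0.6 → 0.8 → 1 → 1.3.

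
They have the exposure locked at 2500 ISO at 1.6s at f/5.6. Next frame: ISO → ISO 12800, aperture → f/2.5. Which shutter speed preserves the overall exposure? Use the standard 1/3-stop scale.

ISO: 2500 → 3200 → 4000 → 5000 → 6400 → 8000 → 10000 → 12800 — 2 1/3 stops raised (brighter).
Aperture: f/5.6 → f/5 → f/4.5 → f/4 → f/3.5 → f/3.2 → f/2.8 → f/2.5 — 2 1/3 stops wider (brighter).
Net change so far: 4 2/3 stops brighter. Offset with the shutter speed: 1.6 → 1.3 → 1 → 0.8 → 0.6 → 0.5 → 0.4 → 0.3 → 1/4 → 1/5 → 1/6 → 1/8 → 1/10 → 1/13 → 1/15.

1/15s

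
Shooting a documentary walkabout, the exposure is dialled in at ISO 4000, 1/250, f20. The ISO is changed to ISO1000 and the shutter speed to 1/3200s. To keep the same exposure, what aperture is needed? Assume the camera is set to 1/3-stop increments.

f/2.8

ISO: 4000 → 3200 → 2500 → 2000 → 1600 → 1250 → 1000 — 2 stops dropped (darker).
Shutter speed: 1/250 → 1/320 → 1/400 → 1/500 → 1/640 → 1/800 → 1/1000 → 1/1250 → 1/1600 → 1/2000 → 1/2500 → 1/3200 — 3 2/3 stops faster (darker).
Net change so far: 5 2/3 stops darker. Offset with the aperture: f/20 → f/18 → f/16 → f/14 → f/13 → f/11 → f/10 → f/9 → f/8 → f/7.1 → f/6.3 → f/5.6 → f/5 → f/4.5 → f/4 → f/3.5 → f/3.2 → f/2.8.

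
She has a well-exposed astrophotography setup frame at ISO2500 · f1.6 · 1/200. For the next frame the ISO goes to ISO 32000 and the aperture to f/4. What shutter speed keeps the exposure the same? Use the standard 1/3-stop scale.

1/400s

ISO: 2500 → 3200 → 4000 → 5000 → 6400 → 8000 → 10000 → 12800 → 16000 → 20000 → 25600 → 32000 — 3 2/3 stops higher (brighter).
Aperture: f/1.6 → f/1.8 → f/2 → f/2.2 → f/2.5 → f/2.8 → f/3.2 → f/3.5 → f/4 — 2 2/3 stops stopped down (darker).
Net change so far: 1 stop brighter. Offset with the shutter speed: 1/200 → 1/250 → 1/320 → 1/400.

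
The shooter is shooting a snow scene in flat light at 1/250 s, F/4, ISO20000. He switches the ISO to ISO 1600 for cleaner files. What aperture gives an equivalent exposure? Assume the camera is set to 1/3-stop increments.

ISO: 20000 → 16000 → 12800 → 10000 → 8000 → 6400 → 5000 → 4000 → 3200 → 2500 → 2000 → 1600 — 3 2/3 stops dropped (darker).
Need 3 2/3 stops brighter from the aperture: f/4 → f/3.5 → f/3.2 → f/2.8 → f/2.5 → f/2.2 → f/2 → f/1.8 → f/1.6 → f/1.4 → f/1.2 → f/1.1.

f/1.1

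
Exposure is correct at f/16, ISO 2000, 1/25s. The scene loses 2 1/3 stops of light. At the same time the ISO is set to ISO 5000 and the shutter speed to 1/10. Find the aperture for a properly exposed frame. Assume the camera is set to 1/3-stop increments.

f/18

Scene light: 2 1/3 stops darker.
ISO: 2000 → 2500 → 3200 → 4000 → 5000 — 1 1/3 stops higher (brighter).
Shutter speed: 1/25 → 1/20 → 1/15 → 1/13 → 1/10 — 1 1/3 stops slower (brighter).
Net so far: 1/3 stop brighter. Aperture: f/16 → f/18.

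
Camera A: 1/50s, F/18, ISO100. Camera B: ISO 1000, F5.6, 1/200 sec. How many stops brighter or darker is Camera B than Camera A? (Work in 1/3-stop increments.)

Aperture: f/18 → f/16 → f/14 → f/13 → f/11 → f/10 → f/9 → f/8 → f/7.1 → f/6.3 → f/5.6 — 3 1/3 stops larger aperture (brighter).
Shutter speed: 1/50 → 1/60 → 1/80 → 1/100 → 1/125 → 1/160 → 1/200 — 2 stops shorter (darker).
ISO: 100 → 125 → 160 → 200 → 250 → 320 → 400 → 500 → 640 → 800 → 1000 — 3 1/3 stops higher (brighter).
Net: +3 1/3 −2 +3 1/3 = +4 2/3 stops.

4 2/3 stops brighter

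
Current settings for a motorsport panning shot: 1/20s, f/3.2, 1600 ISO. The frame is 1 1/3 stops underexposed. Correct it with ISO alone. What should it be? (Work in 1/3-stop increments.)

Underexposed by 1 1/3 stops → need 1 1/3 stops brighter.
ISO: 1600 → 2000 → 2500 → 3200 → 4000.

ISO 4000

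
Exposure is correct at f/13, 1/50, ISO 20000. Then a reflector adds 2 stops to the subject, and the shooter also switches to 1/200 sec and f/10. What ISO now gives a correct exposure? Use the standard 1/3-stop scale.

Scene light: 2 stops brighter.
Shutter speed: 1/50 → 1/60 → 1/80 → 1/100 → 1/125 → 1/160 → 1/200 — 2 stops faster (darker).
Aperture: f/13 → f/11 → f/10 — 2/3 stop wider (brighter).
Net so far: 2/3 stop brighter. ISO: 20000 → 16000 → 12800.

ISO 12800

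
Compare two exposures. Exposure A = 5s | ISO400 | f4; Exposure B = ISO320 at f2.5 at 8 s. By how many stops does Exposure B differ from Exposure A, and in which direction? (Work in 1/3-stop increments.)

1 2/3 stops brighter

Aperture: f/4 → f/3.5 → f/3.2 → f/2.8 → f/2.5 — 1 1/3 stops larger aperture (brighter).
Shutter speed: 5 → 6 → 8 — 2/3 stop longer (brighter).
ISO: 400 → 320 — 1/3 stop dropped (darker).
Net: +1 1/3 +2/3 −1/3 = +1 2/3 stops.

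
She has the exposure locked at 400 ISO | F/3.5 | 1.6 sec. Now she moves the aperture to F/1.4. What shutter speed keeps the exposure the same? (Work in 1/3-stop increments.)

Aperture: f/3.5 → f/3.2 → f/2.8 → f/2.5 → f/2.2 → f/2 → f/1.8 → f/1.6 → f/1.4 — 2 2/3 stops opened up (brighter).
Need 2 2/3 stops darker from the shutter speed: 1.6 → 1.3 → 1 → 0.8 → 0.6 → 0.5 → 0.4 → 0.3 → 1/4.

1/4s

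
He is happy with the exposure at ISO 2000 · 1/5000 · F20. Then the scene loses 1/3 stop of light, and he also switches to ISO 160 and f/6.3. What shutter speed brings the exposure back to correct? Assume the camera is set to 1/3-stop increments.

1/3200s

Scene light: 1/3 stop darker.
ISO: 2000 → 1600 → 1250 → 1000 → 800 → 640 → 500 → 400 → 320 → 250 → 200 → 160 — 3 2/3 stops dropped (darker).
Aperture: f/20 → f/18 → f/16 → f/14 → f/13 → f/11 → f/10 → f/9 → f/8 → f/7.1 → f/6.3 — 3 1/3 stops opened up (brighter).
Net so far: 2/3 stop darker. Shutter speed: 1/5000 → 1/4000 → 1/3200.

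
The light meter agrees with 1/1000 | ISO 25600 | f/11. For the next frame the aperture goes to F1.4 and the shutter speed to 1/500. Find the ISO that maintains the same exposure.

ISO 200

Aperture: f/11 → f/8 → f/5.6 → f/4 → f/2.8 → f/2 → f/1.4 — 6 stops wider (brighter).
Shutter speed: 1/1000 → 1/500 — 1 stop longer (brighter).
Net change so far: 7 stops brighter. Offset with the ISO: 25600 → 12800 → 6400 → 3200 → 1600 → 800 → 400 → 200.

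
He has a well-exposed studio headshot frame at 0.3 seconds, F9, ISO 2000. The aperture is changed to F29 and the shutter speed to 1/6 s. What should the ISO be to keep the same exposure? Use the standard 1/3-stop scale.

Aperture: f/9 → f/10 → f/11 → f/13 → f/14 → f/16 → f/18 → f/20 → f/22 → f/25 → f/29 — 3 1/3 stops narrower (darker).
Shutter speed: 0.3 → 1/4 → 1/5 → 1/6 — 1 stop faster (darker).
Net change so far: 4 1/3 stops darker. Offset with the ISO: 2000 → 2500 → 3200 → 4000 → 5000 → 6400 → 8000 → 10000 → 12800 → 16000 → 20000 → 25600 → 32000 → 40000.

ISO 40000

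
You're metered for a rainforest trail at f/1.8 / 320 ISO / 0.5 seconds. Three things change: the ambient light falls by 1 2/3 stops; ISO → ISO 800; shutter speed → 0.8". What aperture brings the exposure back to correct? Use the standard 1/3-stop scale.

f/2

Scene light: 1 2/3 stops darker.
ISO: 320 → 400 → 500 → 640 → 800 — 1 1/3 stops higher (brighter).
Shutter speed: 0.5 → 0.6 → 0.8 — 2/3 stop slower (brighter).
Net so far: 1/3 stop brighter. Aperture: f/1.8 → f/2.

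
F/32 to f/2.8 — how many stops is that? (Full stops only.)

f/32 → f/22 → f/16 → f/11 → f/8 → f/5.6 → f/4 → f/2.8 — count the steps: 7 stops.

7 stops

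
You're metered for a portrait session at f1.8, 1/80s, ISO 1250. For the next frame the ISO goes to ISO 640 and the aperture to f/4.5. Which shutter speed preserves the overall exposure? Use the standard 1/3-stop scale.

ISO: 1250 → 1000 → 800 → 640 — 1 stop dropped (darker).
Aperture: f/1.8 → f/2 → f/2.2 → f/2.5 → f/2.8 → f/3.2 → f/3.5 → f/4 → f/4.5 — 2 2/3 stops smaller aperture (darker).
Net change so far: 3 2/3 stops darker. Offset with the shutter speed: 1/80 → 1/60 → 1/50 → 1/40 → 1/30 → 1/25 → 1/20 → 1/15 → 1/13 → 1/10 → 1/8 → 1/6.

1/6s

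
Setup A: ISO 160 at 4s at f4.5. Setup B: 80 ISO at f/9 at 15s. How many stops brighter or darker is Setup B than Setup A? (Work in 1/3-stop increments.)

1 stop darker

Aperture: f/4.5 → f/5 → f/5.6 → f/6.3 → f/7.1 → f/8 → f/9 — 2 stops stopped down (darker).
Shutter speed: 4 → 5 → 6 → 8 → 10 → 13 → 15 — 2 stops longer (brighter).
ISO: 160 → 125 → 100 → 80 — 1 stop lower (darker).
Net: −2 +2 −1 = −1 stop.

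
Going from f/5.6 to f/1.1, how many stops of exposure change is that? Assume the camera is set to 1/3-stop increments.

f/5.6 → f/5 → f/4.5 → f/4 → f/3.5 → f/3.2 → f/2.8 → f/2.5 → f/2.2 → f/2 → f/1.8 → f/1.6 → f/1.4 → f/1.2 → f/1.1 — count the steps: 14 third-stops = 4 2/3 stops.

4 2/3 stops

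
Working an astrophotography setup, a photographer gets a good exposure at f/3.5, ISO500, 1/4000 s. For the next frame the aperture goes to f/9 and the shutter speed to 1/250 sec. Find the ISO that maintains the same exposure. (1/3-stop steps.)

Aperture: f/3.5 → f/4 → f/4.5 → f/5 → f/5.6 → f/6.3 → f/7.1 → f/8 → f/9 — 2 2/3 stops smaller aperture (darker).
Shutter speed: 1/4000 → 1/3200 → 1/2500 → 1/2000 → 1/1600 → 1/1250 → 1/1000 → 1/800 → 1/640 → 1/500 → 1/400 → 1/320 → 1/250 — 4 stops slower (brighter).
Net change so far: 1 1/3 stops brighter. Offset with the ISO: 500 → 400 → 320 → 250 → 200.

ISO 200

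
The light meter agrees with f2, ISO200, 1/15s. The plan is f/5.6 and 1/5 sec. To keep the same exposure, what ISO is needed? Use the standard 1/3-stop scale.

Aperture: f/2 → f/2.2 → f/2.5 → f/2.8 → f/3.2 → f/3.5 → f/4 → f/4.5 → f/5 → f/5.6 — 3 stops smaller aperture (darker).
Shutter speed: 1/15 → 1/13 → 1/10 → 1/8 → 1/6 → 1/5 — 1 2/3 stops longer (brighter).
Net change so far: 1 1/3 stops darker. Offset with the ISO: 200 → 250 → 320 → 400 → 500.

ISO 500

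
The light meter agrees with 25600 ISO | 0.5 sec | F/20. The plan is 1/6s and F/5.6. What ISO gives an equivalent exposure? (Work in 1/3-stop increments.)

Shutter speed: 0.5 → 0.4 → 0.3 → 1/4 → 1/5 → 1/6 — 1 2/3 stops shorter (darker).
Aperture: f/20 → f/18 → f/16 → f/14 → f/13 → f/11 → f/10 → f/9 → f/8 → f/7.1 → f/6.3 → f/5.6 — 3 2/3 stops wider (brighter).
Net change so far: 2 stops brighter. Offset with the ISO: 25600 → 20000 → 16000 → 12800 → 10000 → 8000 → 6400.

ISO 6400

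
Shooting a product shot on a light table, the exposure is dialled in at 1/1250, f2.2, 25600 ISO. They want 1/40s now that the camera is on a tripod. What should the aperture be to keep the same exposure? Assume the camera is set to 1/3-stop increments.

Shutter speed: 1/1250 → 1/1000 → 1/800 → 1/640 → 1/500 → 1/400 → 1/320 → 1/250 → 1/200 → 1/160 → 1/125 → 1/100 → 1/80 → 1/60 → 1/50 → 1/40 — 5 stops slower (brighter).
Need 5 stops darker from the aperture: f/2.2 → f/2.5 → f/2.8 → f/3.2 → f/3.5 → f/4 → f/4.5 → f/5 → f/5.6 → f/6.3 → f/7.1 → f/8 → f/9 → f/10 → f/11 → f/13.

f/13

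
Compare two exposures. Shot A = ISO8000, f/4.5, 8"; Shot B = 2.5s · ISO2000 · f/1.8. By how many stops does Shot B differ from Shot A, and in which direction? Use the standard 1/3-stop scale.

Aperture: f/4.5 → f/4 → f/3.5 → f/3.2 → f/2.8 → f/2.5 → f/2.2 → f/2 → f/1.8 — 2 2/3 stops opened up (brighter).
Shutter speed: 8 → 6 → 5 → 4 → 3.2 → 2.5 — 1 2/3 stops faster (darker).
ISO: 8000 → 6400 → 5000 → 4000 → 3200 → 2500 → 2000 — 2 stops dropped (darker).
Net: +2 2/3 −1 2/3 −2 = −1 stop.

1 stop darker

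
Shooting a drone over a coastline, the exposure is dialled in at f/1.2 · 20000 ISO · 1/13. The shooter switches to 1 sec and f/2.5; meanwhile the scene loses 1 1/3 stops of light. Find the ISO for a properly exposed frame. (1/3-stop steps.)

ISO 16000

Scene light: 1 1/3 stops darker.
Shutter speed: 1/13 → 1/10 → 1/8 → 1/6 → 1/5 → 1/4 → 0.3 → 0.4 → 0.5 → 0.6 → 0.8 → 1 — 3 2/3 stops longer (brighter).
Aperture: f/1.2 → f/1.4 → f/1.6 → f/1.8 → f/2 → f/2.2 → f/2.5 — 2 stops smaller aperture (darker).
Net so far: 1/3 stop brighter. ISO: 20000 → 16000.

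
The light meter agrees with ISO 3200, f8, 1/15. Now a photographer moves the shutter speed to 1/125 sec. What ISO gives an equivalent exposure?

Shutter speed: 1/15 → 1/30 → 1/60 → 1/125 — 3 stops shorter (darker).
Need 3 stops brighter from the ISO: 3200 → 6400 → 12800 → 25600.

ISO 25600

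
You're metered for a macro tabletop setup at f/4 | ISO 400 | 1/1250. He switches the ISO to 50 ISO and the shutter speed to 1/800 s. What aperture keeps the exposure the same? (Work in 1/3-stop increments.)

f/1.8

ISO: 400 → 320 → 250 → 200 → 160 → 125 → 100 → 80 → 64 → 50 — 3 stops lower (darker).
Shutter speed: 1/1250 → 1/1000 → 1/800 — 2/3 stop longer (brighter).
Net change so far: 2 1/3 stops darker. Offset with the aperture: f/4 → f/3.5 → f/3.2 → f/2.8 → f/2.5 → f/2.2 → f/2 → f/1.8.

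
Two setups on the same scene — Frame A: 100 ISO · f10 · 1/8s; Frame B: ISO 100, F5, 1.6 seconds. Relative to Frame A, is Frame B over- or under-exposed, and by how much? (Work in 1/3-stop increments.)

5 2/3 stops brighter

Aperture: f/10 → f/9 → f/8 → f/7.1 → f/6.3 → f/5.6 → f/5 — 2 stops wider (brighter).
Shutter speed: 1/8 → 1/6 → 1/5 → 1/4 → 0.3 → 0.4 → 0.5 → 0.6 → 0.8 → 1 → 1.3 → 1.6 — 3 2/3 stops slower (brighter).
ISO: unchanged.
Net: +2 +3 2/3 = +5 2/3 stops.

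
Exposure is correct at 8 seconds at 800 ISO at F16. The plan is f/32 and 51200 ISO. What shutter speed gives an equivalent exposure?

Aperture: f/16 → f/22 → f/32 — 2 stops stopped down (darker).
ISO: 800 → 1600 → 3200 → 6400 → 12800 → 25600 → 51200 — 6 stops higher (brighter).
Net change so far: 4 stops brighter. Offset with the shutter speed: 8 → 4 → 2 → 1 → 1/2.

1/2s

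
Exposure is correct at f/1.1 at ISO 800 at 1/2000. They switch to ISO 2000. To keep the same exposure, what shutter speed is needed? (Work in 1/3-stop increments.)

ISO: 800 → 1000 → 1250 → 1600 → 2000 — 1 1/3 stops higher (brighter).
Need 1 1/3 stops darker from the shutter speed: 1/2000 → 1/2500 → 1/3200 → 1/4000 → 1/5000.

1/5000s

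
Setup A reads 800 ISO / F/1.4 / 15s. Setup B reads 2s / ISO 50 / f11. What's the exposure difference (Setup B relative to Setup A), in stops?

13 stops darker

Aperture: f/1.4 → f/2 → f/2.8 → f/4 → f/5.6 → f/8 → f/11 — 6 stops stopped down (darker).
Shutter speed: 15 → 8 → 4 → 2 — 3 stops faster (darker).
ISO: 800 → 400 → 200 → 100 → 50 — 4 stops lower (darker).
Net: −6 −3 −4 = −13 stops.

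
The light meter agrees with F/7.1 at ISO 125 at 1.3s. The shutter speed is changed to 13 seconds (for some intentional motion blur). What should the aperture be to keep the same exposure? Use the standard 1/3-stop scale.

Shutter speed: 1.3 → 1.6 → 2 → 2.5 → 3.2 → 4 → 5 → 6 → 8 → 10 → 13 — 3 1/3 stops longer (brighter).
Need 3 1/3 stops darker from the aperture: f/7.1 → f/8 → f/9 → f/10 → f/11 → f/13 → f/14 → f/16 → f/18 → f/20 → f/22.

f/22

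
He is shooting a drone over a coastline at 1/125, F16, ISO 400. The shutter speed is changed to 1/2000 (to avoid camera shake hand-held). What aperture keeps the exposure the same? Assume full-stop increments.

f/4

Shutter speed: 1/125 → 1/250 → 1/500 → 1/1000 → 1/2000 — 4 stops shorter (darker).
Need 4 stops brighter from the aperture: f/16 → f/11 → f/8 → f/5.6 → f/4.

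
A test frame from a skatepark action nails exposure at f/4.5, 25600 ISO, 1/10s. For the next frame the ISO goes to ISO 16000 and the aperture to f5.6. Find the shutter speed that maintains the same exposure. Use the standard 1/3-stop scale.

ISO: 25600 → 20000 → 16000 — 2/3 stop dropped (darker).
Aperture: f/4.5 → f/5 → f/5.6 — 2/3 stop narrower (darker).
Net change so far: 1 1/3 stops darker. Offset with the shutter speed: 1/10 → 1/8 → 1/6 → 1/5 → 1/4.

1/4s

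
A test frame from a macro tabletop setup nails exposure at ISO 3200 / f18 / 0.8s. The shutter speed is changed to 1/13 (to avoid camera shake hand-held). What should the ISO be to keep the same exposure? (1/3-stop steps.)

ISO 32000

Shutter speed: 0.8 → 0.6 → 0.5 → 0.4 → 0.3 → 1/4 → 1/5 → 1/6 → 1/8 → 1/10 → 1/13 — 3 1/3 stops faster (darker).
Need 3 1/3 stops brighter from the ISO: 3200 → 4000 → 5000 → 6400 → 8000 → 10000 → 12800 → 16000 → 20000 → 25600 → 32000.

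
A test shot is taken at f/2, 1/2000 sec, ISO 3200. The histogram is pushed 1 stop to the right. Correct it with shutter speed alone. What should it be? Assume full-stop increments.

Overexposed by 1 stop → need 1 stop darker.
Shutter speed: 1/2000 → 1/4000.

1/4000s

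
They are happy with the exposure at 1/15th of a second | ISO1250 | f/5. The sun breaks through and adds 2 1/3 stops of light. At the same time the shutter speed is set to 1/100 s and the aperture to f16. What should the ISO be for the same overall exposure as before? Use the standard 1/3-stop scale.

ISO 16000

Scene light: 2 1/3 stops brighter.
Shutter speed: 1/15 → 1/20 → 1/25 → 1/30 → 1/40 → 1/50 → 1/60 → 1/80 → 1/100 — 2 2/3 stops shorter (darker).
Aperture: f/5 → f/5.6 → f/6.3 → f/7.1 → f/8 → f/9 → f/10 → f/11 → f/13 → f/14 → f/16 — 3 1/3 stops stopped down (darker).
Net so far: 3 2/3 stops darker. ISO: 1250 → 1600 → 2000 → 2500 → 3200 → 4000 → 5000 → 6400 → 8000 → 10000 → 12800 → 16000.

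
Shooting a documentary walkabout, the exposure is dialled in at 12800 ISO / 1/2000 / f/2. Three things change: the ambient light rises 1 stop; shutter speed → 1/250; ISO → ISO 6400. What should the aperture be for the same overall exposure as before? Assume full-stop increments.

f/5.6

Scene light: 1 stop brighter.
Shutter speed: 1/2000 → 1/1000 → 1/500 → 1/250 — 3 stops slower (brighter).
ISO: 12800 → 6400 — 1 stop lower (darker).
Net so far: 3 stops brighter. Aperture: f/2 → f/2.8 → f/4 → f/5.6.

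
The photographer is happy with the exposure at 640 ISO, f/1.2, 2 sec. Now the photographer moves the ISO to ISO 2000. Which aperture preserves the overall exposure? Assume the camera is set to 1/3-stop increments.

f/2.2

ISO: 640 → 800 → 1000 → 1250 → 1600 → 2000 — 1 2/3 stops raised (brighter).
Need 1 2/3 stops darker from the aperture: f/1.2 → f/1.4 → f/1.6 → f/1.8 → f/2 → f/2.2.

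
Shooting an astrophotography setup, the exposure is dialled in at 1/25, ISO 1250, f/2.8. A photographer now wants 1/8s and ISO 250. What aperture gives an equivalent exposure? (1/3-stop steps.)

Shutter speed: 1/25 → 1/20 → 1/15 → 1/13 → 1/10 → 1/8 — 1 2/3 stops longer (brighter).
ISO: 1250 → 1000 → 800 → 640 → 500 → 400 → 320 → 250 — 2 1/3 stops lower (darker).
Net change so far: 2/3 stop darker. Offset with the aperture: f/2.8 → f/2.5 → f/2.2.

f/2.2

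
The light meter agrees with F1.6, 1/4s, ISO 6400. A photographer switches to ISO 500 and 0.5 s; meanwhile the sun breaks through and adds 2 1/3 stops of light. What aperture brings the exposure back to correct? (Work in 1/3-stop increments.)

Scene light: 2 1/3 stops brighter.
ISO: 6400 → 5000 → 4000 → 3200 → 2500 → 2000 → 1600 → 1250 → 1000 → 800 → 640 → 500 — 3 2/3 stops dropped (darker).
Shutter speed: 1/4 → 0.3 → 0.4 → 0.5 — 1 stop slower (brighter).
Net so far: 1/3 stop darker. Aperture: f/1.6 → f/1.4.

f/1.4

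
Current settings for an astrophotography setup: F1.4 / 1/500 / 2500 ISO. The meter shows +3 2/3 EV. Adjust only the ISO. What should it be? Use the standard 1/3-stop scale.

ISO 200

Overexposed by 3 2/3 stops → need 3 2/3 stops darker.
ISO: 2500 → 2000 → 1600 → 1250 → 1000 → 800 → 640 → 500 → 400 → 320 → 250 → 200.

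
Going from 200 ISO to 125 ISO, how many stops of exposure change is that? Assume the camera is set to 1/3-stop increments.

200 → 160 → 125 — count the steps: 2 third-stops = 2/3 stop.

2/3 stop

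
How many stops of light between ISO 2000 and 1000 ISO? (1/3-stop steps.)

2000 → 1600 → 1250 → 1000 — count the steps: 3 third-stops = 1 stop.

1 stop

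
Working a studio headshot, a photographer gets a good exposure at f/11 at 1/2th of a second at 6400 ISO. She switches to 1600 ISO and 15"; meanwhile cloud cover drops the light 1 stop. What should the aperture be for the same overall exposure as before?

f/22

Scene light: 1 stop darker.
ISO: 6400 → 3200 → 1600 — 2 stops dropped (darker).
Shutter speed: 1/2 → 1 → 2 → 4 → 8 → 15 — 5 stops slower (brighter).
Net so far: 2 stops brighter. Aperture: f/11 → f/16 → f/22.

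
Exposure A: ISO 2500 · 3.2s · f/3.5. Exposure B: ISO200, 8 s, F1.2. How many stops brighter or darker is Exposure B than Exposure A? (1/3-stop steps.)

Aperture: f/3.5 → f/3.2 → f/2.8 → f/2.5 → f/2.2 → f/2 → f/1.8 → f/1.6 → f/1.4 → f/1.2 — 3 stops larger aperture (brighter).
Shutter speed: 3.2 → 4 → 5 → 6 → 8 — 1 1/3 stops slower (brighter).
ISO: 2500 → 2000 → 1600 → 1250 → 1000 → 800 → 640 → 500 → 400 → 320 → 250 → 200 — 3 2/3 stops lower (darker).
Net: +3 +1 1/3 −3 2/3 = +2/3 stops.

2/3 stop brighter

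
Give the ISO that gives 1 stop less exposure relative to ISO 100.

ISO 50

ISO: 100 → 50 — 1 stop dropped (darker).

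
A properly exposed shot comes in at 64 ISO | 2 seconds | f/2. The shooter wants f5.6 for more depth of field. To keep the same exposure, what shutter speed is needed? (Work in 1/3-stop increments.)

15 s

Aperture: f/2 → f/2.2 → f/2.5 → f/2.8 → f/3.2 → f/3.5 → f/4 → f/4.5 → f/5 → f/5.6 — 3 stops narrower (darker).
Need 3 stops brighter from the shutter speed: 2 → 2.5 → 3.2 → 4 → 5 → 6 → 8 → 10 → 13 → 15.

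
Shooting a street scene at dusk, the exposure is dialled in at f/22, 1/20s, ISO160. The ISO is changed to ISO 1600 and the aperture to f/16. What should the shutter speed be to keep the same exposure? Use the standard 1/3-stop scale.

ISO: 160 → 200 → 250 → 320 → 400 → 500 → 640 → 800 → 1000 → 1250 → 1600 — 3 1/3 stops raised (brighter).
Aperture: f/22 → f/20 → f/18 → f/16 — 1 stop wider (brighter).
Net change so far: 4 1/3 stops brighter. Offset with the shutter speed: 1/20 → 1/25 → 1/30 → 1/40 → 1/50 → 1/60 → 1/80 → 1/100 → 1/125 → 1/160 → 1/200 → 1/250 → 1/320 → 1/400.

1/400s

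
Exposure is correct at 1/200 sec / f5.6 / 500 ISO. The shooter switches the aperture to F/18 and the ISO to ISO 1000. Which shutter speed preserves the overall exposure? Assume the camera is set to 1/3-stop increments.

1/40s

Aperture: f/5.6 → f/6.3 → f/7.1 → f/8 → f/9 → f/10 → f/11 → f/13 → f/14 → f/16 → f/18 — 3 1/3 stops stopped down (darker).
ISO: 500 → 640 → 800 → 1000 — 1 stop higher (brighter).
Net change so far: 2 1/3 stops darker. Offset with the shutter speed: 1/200 → 1/160 → 1/125 → 1/100 → 1/80 → 1/60 → 1/50 → 1/40.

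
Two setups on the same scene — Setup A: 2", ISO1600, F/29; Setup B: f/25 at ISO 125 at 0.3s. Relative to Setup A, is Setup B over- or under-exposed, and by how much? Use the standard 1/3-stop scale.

6 stops darker

Aperture: f/29 → f/25 — 1/3 stop larger aperture (brighter).
Shutter speed: 2 → 1.6 → 1.3 → 1 → 0.8 → 0.6 → 0.5 → 0.4 → 0.3 — 2 2/3 stops faster (darker).
ISO: 1600 → 1250 → 1000 → 800 → 640 → 500 → 400 → 320 → 250 → 200 → 160 → 125 — 3 2/3 stops dropped (darker).
Net: +1/3 −2 2/3 −3 2/3 = −6 stops.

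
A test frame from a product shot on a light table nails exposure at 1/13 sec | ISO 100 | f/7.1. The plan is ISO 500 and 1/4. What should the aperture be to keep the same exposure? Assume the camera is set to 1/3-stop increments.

f/29

ISO: 100 → 125 → 160 → 200 → 250 → 320 → 400 → 500 — 2 1/3 stops raised (brighter).
Shutter speed: 1/13 → 1/10 → 1/8 → 1/6 → 1/5 → 1/4 — 1 2/3 stops slower (brighter).
Net change so far: 4 stops brighter. Offset with the aperture: f/7.1 → f/8 → f/9 → f/10 → f/11 → f/13 → f/14 → f/16 → f/18 → f/20 → f/22 → f/25 → f/29.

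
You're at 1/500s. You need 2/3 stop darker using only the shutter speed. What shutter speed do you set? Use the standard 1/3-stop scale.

1/800s

Shutter speed: 1/500 → 1/640 → 1/800 — 2/3 stop faster (darker).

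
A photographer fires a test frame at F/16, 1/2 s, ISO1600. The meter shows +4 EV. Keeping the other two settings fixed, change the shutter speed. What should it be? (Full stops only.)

Overexposed by 4 stops → need 4 stops darker.
Shutter speed: 1/2 → 1/4 → 1/8 → 1/15 → 1/30.

1/30s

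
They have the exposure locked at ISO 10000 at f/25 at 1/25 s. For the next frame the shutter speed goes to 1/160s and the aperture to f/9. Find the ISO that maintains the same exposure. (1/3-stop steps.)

ISO 8000

Shutter speed: 1/25 → 1/30 → 1/40 → 1/50 → 1/60 → 1/80 → 1/100 → 1/125 → 1/160 — 2 2/3 stops shorter (darker).
Aperture: f/25 → f/22 → f/20 → f/18 → f/16 → f/14 → f/13 → f/11 → f/10 → f/9 — 3 stops larger aperture (brighter).
Net change so far: 1/3 stop brighter. Offset with the ISO: 10000 → 8000.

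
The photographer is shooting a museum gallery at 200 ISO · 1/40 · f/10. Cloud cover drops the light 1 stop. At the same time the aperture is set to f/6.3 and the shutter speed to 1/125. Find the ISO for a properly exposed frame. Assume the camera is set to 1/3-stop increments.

ISO 500

Scene light: 1 stop darker.
Aperture: f/10 → f/9 → f/8 → f/7.1 → f/6.3 — 1 1/3 stops opened up (brighter).
Shutter speed: 1/40 → 1/50 → 1/60 → 1/80 → 1/100 → 1/125 — 1 2/3 stops shorter (darker).
Net so far: 1 1/3 stops darker. ISO: 200 → 250 → 320 → 400 → 500.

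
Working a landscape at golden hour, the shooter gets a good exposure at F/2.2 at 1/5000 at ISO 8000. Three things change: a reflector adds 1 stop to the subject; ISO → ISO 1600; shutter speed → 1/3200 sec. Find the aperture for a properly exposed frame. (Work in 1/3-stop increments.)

Scene light: 1 stop brighter.
ISO: 8000 → 6400 → 5000 → 4000 → 3200 → 2500 → 2000 → 1600 — 2 1/3 stops dropped (darker).
Shutter speed: 1/5000 → 1/4000 → 1/3200 — 2/3 stop longer (brighter).
Net so far: 2/3 stop darker. Aperture: f/2.2 → f/2 → f/1.8.

f/1.8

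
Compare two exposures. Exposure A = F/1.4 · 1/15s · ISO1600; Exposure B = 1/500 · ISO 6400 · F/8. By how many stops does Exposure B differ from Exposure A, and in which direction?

Aperture: f/1.4 → f/2 → f/2.8 → f/4 → f/5.6 → f/8 — 5 stops narrower (darker).
Shutter speed: 1/15 → 1/30 → 1/60 → 1/125 → 1/250 → 1/500 — 5 stops faster (darker).
ISO: 1600 → 3200 → 6400 — 2 stops higher (brighter).
Net: −5 −5 +2 = −8 stops.

8 stops darker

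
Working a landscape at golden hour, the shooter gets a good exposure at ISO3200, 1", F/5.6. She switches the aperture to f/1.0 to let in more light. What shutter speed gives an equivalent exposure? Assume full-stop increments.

1/30s

Aperture: f/5.6 → f/4 → f/2.8 → f/2 → f/1.4 → f/1.0 — 5 stops larger aperture (brighter).
Need 5 stops darker from the shutter speed: 1 → 1/2 → 1/4 → 1/8 → 1/15 → 1/30.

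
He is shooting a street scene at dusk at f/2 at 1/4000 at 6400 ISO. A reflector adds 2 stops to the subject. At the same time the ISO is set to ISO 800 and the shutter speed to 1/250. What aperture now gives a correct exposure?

f/5.6

Scene light: 2 stops brighter.
ISO: 6400 → 3200 → 1600 → 800 — 3 stops lower (darker).
Shutter speed: 1/4000 → 1/2000 → 1/1000 → 1/500 → 1/250 — 4 stops longer (brighter).
Net so far: 3 stops brighter. Aperture: f/2 → f/2.8 → f/4 → f/5.6.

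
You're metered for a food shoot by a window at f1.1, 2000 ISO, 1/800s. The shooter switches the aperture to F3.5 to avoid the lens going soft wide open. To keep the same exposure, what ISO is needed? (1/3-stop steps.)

Aperture: f/1.1 → f/1.2 → f/1.4 → f/1.6 → f/1.8 → f/2 → f/2.2 → f/2.5 → f/2.8 → f/3.2 → f/3.5 — 3 1/3 stops stopped down (darker).
Need 3 1/3 stops brighter from the ISO: 2000 → 2500 → 3200 → 4000 → 5000 → 6400 → 8000 → 10000 → 12800 → 16000 → 20000.

ISO 20000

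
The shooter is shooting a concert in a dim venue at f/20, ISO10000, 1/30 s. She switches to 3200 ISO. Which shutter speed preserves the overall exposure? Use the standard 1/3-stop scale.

1/10s

ISO: 10000 → 8000 → 6400 → 5000 → 4000 → 3200 — 1 2/3 stops dropped (darker).
Need 1 2/3 stops brighter from the shutter speed: 1/30 → 1/25 → 1/20 → 1/15 → 1/13 → 1/10.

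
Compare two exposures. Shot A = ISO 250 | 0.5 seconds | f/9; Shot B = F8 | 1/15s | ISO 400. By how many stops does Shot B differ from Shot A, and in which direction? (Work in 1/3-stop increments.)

2 stops darker

Aperture: f/9 → f/8 — 1/3 stop wider (brighter).
Shutter speed: 0.5 → 0.4 → 0.3 → 1/4 → 1/5 → 1/6 → 1/8 → 1/10 → 1/13 → 1/15 — 3 stops shorter (darker).
ISO: 250 → 320 → 400 — 2/3 stop higher (brighter).
Net: +1/3 −3 +2/3 = −2 stops.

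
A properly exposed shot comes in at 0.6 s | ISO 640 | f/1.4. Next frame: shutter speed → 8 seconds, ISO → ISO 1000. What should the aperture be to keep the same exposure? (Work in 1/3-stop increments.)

f/6.3

Shutter speed: 0.6 → 0.8 → 1 → 1.3 → 1.6 → 2 → 2.5 → 3.2 → 4 → 5 → 6 → 8 — 3 2/3 stops slower (brighter).
ISO: 640 → 800 → 1000 — 2/3 stop higher (brighter).
Net change so far: 4 1/3 stops brighter. Offset with the aperture: f/1.4 → f/1.6 → f/1.8 → f/2 → f/2.2 → f/2.5 → f/2.8 → f/3.2 → f/3.5 → f/4 → f/4.5 → f/5 → f/5.6 → f/6.3.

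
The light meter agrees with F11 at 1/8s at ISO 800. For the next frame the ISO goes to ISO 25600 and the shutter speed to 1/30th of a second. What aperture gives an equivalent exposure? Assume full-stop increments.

f/32

ISO: 800 → 1600 → 3200 → 6400 → 12800 → 25600 — 5 stops higher (brighter).
Shutter speed: 1/8 → 1/15 → 1/30 — 2 stops faster (darker).
Net change so far: 3 stops brighter. Offset with the aperture: f/11 → f/16 → f/22 → f/32.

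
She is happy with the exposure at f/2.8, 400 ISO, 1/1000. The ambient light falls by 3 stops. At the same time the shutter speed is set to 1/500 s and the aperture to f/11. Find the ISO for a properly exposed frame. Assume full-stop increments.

ISO 25600

Scene light: 3 stops darker.
Shutter speed: 1/1000 → 1/500 — 1 stop slower (brighter).
Aperture: f/2.8 → f/4 → f/5.6 → f/8 → f/11 — 4 stops narrower (darker).
Net so far: 6 stops darker. ISO: 400 → 800 → 1600 → 3200 → 6400 → 12800 → 25600.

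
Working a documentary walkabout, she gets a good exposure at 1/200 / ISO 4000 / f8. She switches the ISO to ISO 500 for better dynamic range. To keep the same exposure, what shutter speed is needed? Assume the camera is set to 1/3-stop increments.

1/25s

ISO: 4000 → 3200 → 2500 → 2000 → 1600 → 1250 → 1000 → 800 → 640 → 500 — 3 stops dropped (darker).
Need 3 stops brighter from the shutter speed: 1/200 → 1/160 → 1/125 → 1/100 → 1/80 → 1/60 → 1/50 → 1/40 → 1/30 → 1/25.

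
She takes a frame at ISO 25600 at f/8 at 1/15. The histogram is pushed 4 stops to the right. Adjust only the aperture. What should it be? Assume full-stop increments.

f/32

Overexposed by 4 stops → need 4 stops darker.
Aperture: f/8 → f/11 → f/16 → f/22 → f/32.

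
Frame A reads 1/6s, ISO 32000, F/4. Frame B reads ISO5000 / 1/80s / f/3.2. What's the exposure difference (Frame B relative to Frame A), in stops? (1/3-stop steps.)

5 2/3 stops darker

Aperture: f/4 → f/3.5 → f/3.2 — 2/3 stop opened up (brighter).
Shutter speed: 1/6 → 1/8 → 1/10 → 1/13 → 1/15 → 1/20 → 1/25 → 1/30 → 1/40 → 1/50 → 1/60 → 1/80 — 3 2/3 stops faster (darker).
ISO: 32000 → 25600 → 20000 → 16000 → 12800 → 10000 → 8000 → 6400 → 5000 — 2 2/3 stops dropped (darker).
Net: +2/3 −3 2/3 −2 2/3 = −5 2/3 stops.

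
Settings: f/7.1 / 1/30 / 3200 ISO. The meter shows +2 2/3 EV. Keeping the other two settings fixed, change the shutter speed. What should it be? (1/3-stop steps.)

Overexposed by 2 2/3 stops → need 2 2/3 stops darker.
Shutter speed: 1/30 → 1/40 → 1/50 → 1/60 → 1/80 → 1/100 → 1/125 → 1/160 → 1/200.

1/200s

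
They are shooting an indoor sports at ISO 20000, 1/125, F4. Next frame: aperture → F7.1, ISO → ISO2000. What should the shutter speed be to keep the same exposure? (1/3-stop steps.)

Aperture: f/4 → f/4.5 → f/5 → f/5.6 → f/6.3 → f/7.1 — 1 2/3 stops stopped down (darker).
ISO: 20000 → 16000 → 12800 → 10000 → 8000 → 6400 → 5000 → 4000 → 3200 → 2500 → 2000 — 3 1/3 stops lower (darker).
Net change so far: 5 stops darker. Offset with the shutter speed: 1/125 → 1/100 → 1/80 → 1/60 → 1/50 → 1/40 → 1/30 → 1/25 → 1/20 → 1/15 → 1/13 → 1/10 → 1/8 → 1/6 → 1/5 → 1/4.

1/4s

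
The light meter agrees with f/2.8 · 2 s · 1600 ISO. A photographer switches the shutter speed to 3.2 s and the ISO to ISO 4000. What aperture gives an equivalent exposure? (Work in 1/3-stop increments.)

f/5.6

Shutter speed: 2 → 2.5 → 3.2 — 2/3 stop longer (brighter).
ISO: 1600 → 2000 → 2500 → 3200 → 4000 — 1 1/3 stops higher (brighter).
Net change so far: 2 stops brighter. Offset with the aperture: f/2.8 → f/3.2 → f/3.5 → f/4 → f/4.5 → f/5 → f/5.6.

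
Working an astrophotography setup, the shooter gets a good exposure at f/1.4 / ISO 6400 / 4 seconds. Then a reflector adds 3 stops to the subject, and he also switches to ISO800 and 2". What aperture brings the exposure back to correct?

f/1.0

Scene light: 3 stops brighter.
ISO: 6400 → 3200 → 1600 → 800 — 3 stops dropped (darker).
Shutter speed: 4 → 2 — 1 stop shorter (darker).
Net so far: 1 stop darker. Aperture: f/1.4 → f/1.0.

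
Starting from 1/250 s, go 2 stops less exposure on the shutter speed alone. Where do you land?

Shutter speed: 1/250 → 1/500 → 1/1000 — 2 stops faster (darker).

1/1000s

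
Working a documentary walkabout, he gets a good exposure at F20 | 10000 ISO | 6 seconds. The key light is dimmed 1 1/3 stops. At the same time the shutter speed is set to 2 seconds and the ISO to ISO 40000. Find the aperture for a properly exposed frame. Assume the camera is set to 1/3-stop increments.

f/14

Scene light: 1 1/3 stops darker.
Shutter speed: 6 → 5 → 4 → 3.2 → 2.5 → 2 — 1 2/3 stops faster (darker).
ISO: 10000 → 12800 → 16000 → 20000 → 25600 → 32000 → 40000 — 2 stops raised (brighter).
Net so far: 1 stop darker. Aperture: f/20 → f/18 → f/16 → f/14.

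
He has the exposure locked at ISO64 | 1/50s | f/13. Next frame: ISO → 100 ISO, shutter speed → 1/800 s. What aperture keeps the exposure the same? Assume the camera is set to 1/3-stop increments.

f/4

ISO: 64 → 80 → 100 — 2/3 stop higher (brighter).
Shutter speed: 1/50 → 1/60 → 1/80 → 1/100 → 1/125 → 1/160 → 1/200 → 1/250 → 1/320 → 1/400 → 1/500 → 1/640 → 1/800 — 4 stops faster (darker).
Net change so far: 3 1/3 stops darker. Offset with the aperture: f/13 → f/11 → f/10 → f/9 → f/8 → f/7.1 → f/6.3 → f/5.6 → f/5 → f/4.5 → f/4.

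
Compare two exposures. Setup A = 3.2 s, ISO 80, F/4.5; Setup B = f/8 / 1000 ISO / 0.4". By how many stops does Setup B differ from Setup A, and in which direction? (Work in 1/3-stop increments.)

Aperture: f/4.5 → f/5 → f/5.6 → f/6.3 → f/7.1 → f/8 — 1 2/3 stops smaller aperture (darker).
Shutter speed: 3.2 → 2.5 → 2 → 1.6 → 1.3 → 1 → 0.8 → 0.6 → 0.5 → 0.4 — 3 stops faster (darker).
ISO: 80 → 100 → 125 → 160 → 200 → 250 → 320 → 400 → 500 → 640 → 800 → 1000 — 3 2/3 stops higher (brighter).
Net: −1 2/3 −3 +3 2/3 = −1 stop.

1 stop darker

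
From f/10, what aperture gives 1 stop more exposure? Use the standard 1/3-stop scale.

Aperture: f/10 → f/9 → f/8 → f/7.1 — 1 stop wider (brighter).

f/7.1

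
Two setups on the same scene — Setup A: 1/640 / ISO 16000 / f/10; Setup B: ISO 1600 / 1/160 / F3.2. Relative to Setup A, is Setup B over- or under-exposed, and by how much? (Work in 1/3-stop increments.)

Aperture: f/10 → f/9 → f/8 → f/7.1 → f/6.3 → f/5.6 → f/5 → f/4.5 → f/4 → f/3.5 → f/3.2 — 3 1/3 stops wider (brighter).
Shutter speed: 1/640 → 1/500 → 1/400 → 1/320 → 1/250 → 1/200 → 1/160 — 2 stops slower (brighter).
ISO: 16000 → 12800 → 10000 → 8000 → 6400 → 5000 → 4000 → 3200 → 2500 → 2000 → 1600 — 3 1/3 stops dropped (darker).
Net: +3 1/3 +2 −3 1/3 = +2 stops.

2 stops brighter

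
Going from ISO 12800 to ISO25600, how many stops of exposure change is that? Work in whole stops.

12800 → 25600 — count the steps: 1 stop.

1 stop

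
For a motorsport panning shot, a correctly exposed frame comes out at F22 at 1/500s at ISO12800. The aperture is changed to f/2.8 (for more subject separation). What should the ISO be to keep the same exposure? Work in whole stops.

Aperture: f/22 → f/16 → f/11 → f/8 → f/5.6 → f/4 → f/2.8 — 6 stops opened up (brighter).
Need 6 stops darker from the ISO: 12800 → 6400 → 3200 → 1600 → 800 → 400 → 200.

ISO 200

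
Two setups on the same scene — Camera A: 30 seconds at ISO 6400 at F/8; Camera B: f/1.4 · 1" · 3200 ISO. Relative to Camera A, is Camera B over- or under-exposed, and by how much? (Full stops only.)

Aperture: f/8 → f/5.6 → f/4 → f/2.8 → f/2 → f/1.4 — 5 stops opened up (brighter).
Shutter speed: 30 → 15 → 8 → 4 → 2 → 1 — 5 stops shorter (darker).
ISO: 6400 → 3200 — 1 stop lower (darker).
Net: +5 −5 −1 = −1 stop.

1 stop darker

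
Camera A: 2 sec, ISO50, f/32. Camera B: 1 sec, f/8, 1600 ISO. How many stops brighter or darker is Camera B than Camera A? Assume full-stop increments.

Aperture: f/32 → f/22 → f/16 → f/11 → f/8 — 4 stops larger aperture (brighter).
Shutter speed: 2 → 1 — 1 stop faster (darker).
ISO: 50 → 100 → 200 → 400 → 800 → 1600 — 5 stops raised (brighter).
Net: +4 −1 +5 = +8 stops.

8 stops brighter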